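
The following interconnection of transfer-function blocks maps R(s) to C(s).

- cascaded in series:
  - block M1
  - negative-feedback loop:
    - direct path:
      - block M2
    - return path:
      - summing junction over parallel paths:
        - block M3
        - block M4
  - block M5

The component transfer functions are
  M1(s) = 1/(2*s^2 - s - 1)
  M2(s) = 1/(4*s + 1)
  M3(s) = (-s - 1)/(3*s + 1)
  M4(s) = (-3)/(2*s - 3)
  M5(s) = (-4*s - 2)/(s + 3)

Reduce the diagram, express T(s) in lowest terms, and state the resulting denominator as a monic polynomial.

Step 1. sum the parallel branches M3, M4; result (-2*s^2 - 8*s)/(6*s^2 - 7*s - 3)
Step 2. apply the feedback formula to M2, (M3+M4); result (6*s^2 - 7*s - 3)/(24*s^3 - 24*s^2 - 27*s - 3)
Step 3. cascade M1, [M2/(1+M2*(M3+M4))], M5; result (-12*s^2 + 14*s + 6)/(24*s^5 + 24*s^4 - 147*s^3 + 15*s^2 + 75*s + 9)
The result of step 3 is T(s) in lowest terms. Its denominator has leading coefficient 24; dividing the denominator through by 24 makes it monic.

Therefore the answer is s^5 + s^4 - 49*s^3/8 + 5*s^2/8 + 25*s/8 + 3/8.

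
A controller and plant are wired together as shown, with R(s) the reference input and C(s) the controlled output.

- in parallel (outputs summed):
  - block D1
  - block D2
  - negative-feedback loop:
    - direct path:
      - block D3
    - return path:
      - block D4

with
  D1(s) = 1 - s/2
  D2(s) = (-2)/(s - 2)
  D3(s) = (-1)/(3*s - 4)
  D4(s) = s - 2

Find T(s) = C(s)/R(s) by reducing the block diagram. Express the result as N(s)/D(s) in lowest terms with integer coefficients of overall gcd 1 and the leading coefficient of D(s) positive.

Step 1. apply the feedback formula to D3, D4, giving (-1)/(2*s - 2)
Step 2. sum the parallel branches D1, D2, [D3/(1+D3*D4)] - this is the overall T(s), already in the required normalized form

Hence the answer: (-s^3 + 5*s^2 - 13*s + 10)/(2*s^2 - 6*s + 4)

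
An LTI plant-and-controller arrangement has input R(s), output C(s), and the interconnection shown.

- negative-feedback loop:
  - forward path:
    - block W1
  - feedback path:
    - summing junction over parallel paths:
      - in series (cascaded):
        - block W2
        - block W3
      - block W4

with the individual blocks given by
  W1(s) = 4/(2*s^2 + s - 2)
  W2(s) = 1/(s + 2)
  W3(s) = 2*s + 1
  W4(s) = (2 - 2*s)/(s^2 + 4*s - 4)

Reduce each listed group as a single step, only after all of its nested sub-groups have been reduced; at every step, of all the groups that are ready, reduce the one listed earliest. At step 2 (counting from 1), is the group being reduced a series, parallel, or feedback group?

1. series reduction of W2, W3
2. combine (W2*W3), W4 in parallel
3. close the feedback loop around W1, ((W2*W3)+W4)
The group at step 2 is a parallel group.

Hence the answer: parallel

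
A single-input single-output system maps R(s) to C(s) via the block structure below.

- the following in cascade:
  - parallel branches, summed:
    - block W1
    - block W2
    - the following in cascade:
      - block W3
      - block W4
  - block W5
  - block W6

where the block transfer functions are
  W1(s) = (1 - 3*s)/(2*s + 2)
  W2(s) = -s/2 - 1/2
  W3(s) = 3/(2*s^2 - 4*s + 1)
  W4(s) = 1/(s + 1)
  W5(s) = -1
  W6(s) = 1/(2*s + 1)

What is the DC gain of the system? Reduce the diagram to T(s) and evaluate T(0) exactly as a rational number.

1. multiply W3, W4 (series), giving 3/(2*s^3 - 2*s^2 - 3*s + 1)
2. combine W1, W2, (W3*W4) in parallel, giving (-2*s^4 - 6*s^3 + 19*s^2 - 5*s + 6)/(4*s^3 - 4*s^2 - 6*s + 2)
3. multiply (W1+W2+(W3*W4)), W5, W6 (series), giving (2*s^4 + 6*s^3 - 19*s^2 + 5*s - 6)/(8*s^4 - 4*s^3 - 16*s^2 - 2*s + 2)
DC gain: substitute s = 0 into T(s) from step 3: T(0) = -6/2 = -3.

Therefore the answer is -3.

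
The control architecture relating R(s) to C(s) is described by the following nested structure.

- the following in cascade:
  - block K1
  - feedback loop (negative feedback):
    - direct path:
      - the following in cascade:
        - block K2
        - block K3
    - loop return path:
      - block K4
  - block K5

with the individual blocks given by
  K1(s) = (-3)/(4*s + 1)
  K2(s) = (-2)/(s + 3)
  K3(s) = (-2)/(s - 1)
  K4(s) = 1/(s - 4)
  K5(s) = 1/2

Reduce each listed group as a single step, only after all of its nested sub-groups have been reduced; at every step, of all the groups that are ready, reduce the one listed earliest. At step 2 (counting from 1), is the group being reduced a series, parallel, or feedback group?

Answer: feedback

Working:
Step 1: multiply K2, K3 (series)
Step 2: collapse the loop ((K2*K3) forward, K4 return)
Step 3: series reduction of K1, [(K2*K3)/(1+(K2*K3)*K4)], K5
At step 2 the group reduced is feedback.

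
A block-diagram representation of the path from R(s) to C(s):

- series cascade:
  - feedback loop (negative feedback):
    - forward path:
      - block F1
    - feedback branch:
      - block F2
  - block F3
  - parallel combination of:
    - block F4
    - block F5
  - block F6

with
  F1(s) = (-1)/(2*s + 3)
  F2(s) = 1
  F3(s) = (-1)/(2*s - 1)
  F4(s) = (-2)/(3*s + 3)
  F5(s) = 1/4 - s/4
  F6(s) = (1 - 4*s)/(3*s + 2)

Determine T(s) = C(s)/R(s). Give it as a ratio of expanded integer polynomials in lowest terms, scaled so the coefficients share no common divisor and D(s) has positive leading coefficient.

Answer: (12*s^3 - 3*s^2 + 20*s - 5)/(144*s^4 + 312*s^3 + 144*s^2 - 72*s - 48)

Working:
Step 1 - reduce the feedback loop with forward F1 and return F2, giving (-1)/(2*s + 2)
Step 2 - parallel reduction of F4, F5, giving (-3*s^2 - 5)/(12*s + 12)
Step 3 - cascade [F1/(1+F1*F2)], F3, (F4+F5), F6 - this is the overall T(s), already in the required normalized form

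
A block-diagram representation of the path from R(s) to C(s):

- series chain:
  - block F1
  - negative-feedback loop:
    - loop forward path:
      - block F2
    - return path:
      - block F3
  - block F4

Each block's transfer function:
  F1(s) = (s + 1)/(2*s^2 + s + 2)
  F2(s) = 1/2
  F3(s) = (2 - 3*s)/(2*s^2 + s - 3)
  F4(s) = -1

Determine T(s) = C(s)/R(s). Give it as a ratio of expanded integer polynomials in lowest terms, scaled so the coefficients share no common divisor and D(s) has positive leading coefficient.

First reduce the diagram to T(s).

Step 1: apply the feedback formula to F2, F3 = (2*s^2 + s - 3)/(4*s^2 - s - 4)
Step 2: combine F1, [F2/(1+F2*F3)], F4 in series: this yields T(s), and no further normalization is needed

Answer: (-2*s^3 - 3*s^2 + 2*s + 3)/(8*s^4 + 2*s^3 - s^2 - 6*s - 8)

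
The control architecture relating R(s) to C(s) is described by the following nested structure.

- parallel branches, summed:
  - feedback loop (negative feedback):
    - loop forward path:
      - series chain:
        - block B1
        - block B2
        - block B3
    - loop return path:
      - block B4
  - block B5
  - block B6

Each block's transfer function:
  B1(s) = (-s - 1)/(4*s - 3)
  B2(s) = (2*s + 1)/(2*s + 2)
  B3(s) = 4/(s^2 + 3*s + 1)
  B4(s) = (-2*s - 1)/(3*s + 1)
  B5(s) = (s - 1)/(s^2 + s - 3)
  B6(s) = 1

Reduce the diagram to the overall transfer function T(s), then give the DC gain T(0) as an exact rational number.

Step 1 - multiply B1, B2, B3 (series) -> (-4*s - 2)/(4*s^3 + 9*s^2 - 5*s - 3)
Step 2 - collapse the loop ((B1*B2*B3) forward, B4 return) -> (-12*s^2 - 10*s - 2)/(12*s^4 + 31*s^3 + 2*s^2 - 6*s - 1)
Step 3 - parallel reduction of [(B1*B2*B3)/(1+(B1*B2*B3)*B4)], B5, B6 -> (12*s^6 + 55*s^5 + 4*s^4 - 148*s^3 + 3*s^2 + 50*s + 10)/(12*s^6 + 43*s^5 - 3*s^4 - 97*s^3 - 13*s^2 + 17*s + 3)
Step 3 gives the overall T(s). Then T(0) = 10/3.

Therefore the answer is 10/3.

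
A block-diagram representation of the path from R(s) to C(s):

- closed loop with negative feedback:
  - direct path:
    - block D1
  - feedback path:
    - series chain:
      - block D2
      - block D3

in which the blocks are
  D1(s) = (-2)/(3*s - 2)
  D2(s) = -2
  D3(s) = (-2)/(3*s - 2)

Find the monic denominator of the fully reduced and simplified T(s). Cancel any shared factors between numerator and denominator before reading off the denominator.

Answer: s^2 - 4*s/3 - 4/9

Working:
Step 1: cascade D2, D3; result 4/(3*s - 2)
Step 2: collapse the loop (D1 forward, (D2*D3) return); result (4 - 6*s)/(9*s^2 - 12*s - 4)
Step 2 gives the fully reduced T(s), with no common factor left to cancel. The denominator's leading coefficient is 9, so divide each of its coefficients by 9 to get the monic form.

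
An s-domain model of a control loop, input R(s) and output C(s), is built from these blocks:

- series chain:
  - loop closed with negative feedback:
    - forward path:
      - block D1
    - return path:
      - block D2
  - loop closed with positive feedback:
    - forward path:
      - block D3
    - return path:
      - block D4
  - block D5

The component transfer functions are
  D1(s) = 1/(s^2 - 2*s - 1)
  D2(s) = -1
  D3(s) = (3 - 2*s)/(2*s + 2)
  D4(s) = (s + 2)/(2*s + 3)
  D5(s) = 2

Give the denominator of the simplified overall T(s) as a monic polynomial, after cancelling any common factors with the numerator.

Answer: s^4 - s^3/6 - 17*s^2/3 - 11*s/3

Working:
Step 1: close the feedback loop around D1, D2; result 1/(s^2 - 2*s - 2)
Step 2: collapse the loop (D3 forward, D4 return); result (9 - 4*s^2)/(6*s^2 + 11*s)
Step 3: combine [D1/(1+D1*D2)], [D3/(1-D3*D4)], D5 in series; result (18 - 8*s^2)/(6*s^4 - s^3 - 34*s^2 - 22*s)
That last expression is T(s), already simplified. Scaling its denominator by 1/6 (the reciprocal of the leading coefficient) yields the monic denominator.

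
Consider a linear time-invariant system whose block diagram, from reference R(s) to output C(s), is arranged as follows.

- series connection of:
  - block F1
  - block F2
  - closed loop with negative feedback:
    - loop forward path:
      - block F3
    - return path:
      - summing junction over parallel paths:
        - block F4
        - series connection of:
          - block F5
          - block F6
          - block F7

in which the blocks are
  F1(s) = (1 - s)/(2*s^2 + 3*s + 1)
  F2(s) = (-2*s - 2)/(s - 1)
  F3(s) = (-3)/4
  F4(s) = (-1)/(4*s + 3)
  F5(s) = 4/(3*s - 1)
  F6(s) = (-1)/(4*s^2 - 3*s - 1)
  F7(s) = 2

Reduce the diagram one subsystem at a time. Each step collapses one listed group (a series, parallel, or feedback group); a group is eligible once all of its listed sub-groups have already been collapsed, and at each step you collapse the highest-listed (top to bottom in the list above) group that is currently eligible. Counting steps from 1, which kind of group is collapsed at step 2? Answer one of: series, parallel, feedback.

Answer: parallel

Working:
[1] multiply F5, F6, F7 (series)
[2] reduce the parallel group F4, (F5*F6*F7)
[3] collapse the loop (F3 forward, (F4+(F5*F6*F7)) return)
[4] multiply F1, F2, [F3/(1+F3*(F4+(F5*F6*F7)))] (series)
At step 2 the group reduced is parallel.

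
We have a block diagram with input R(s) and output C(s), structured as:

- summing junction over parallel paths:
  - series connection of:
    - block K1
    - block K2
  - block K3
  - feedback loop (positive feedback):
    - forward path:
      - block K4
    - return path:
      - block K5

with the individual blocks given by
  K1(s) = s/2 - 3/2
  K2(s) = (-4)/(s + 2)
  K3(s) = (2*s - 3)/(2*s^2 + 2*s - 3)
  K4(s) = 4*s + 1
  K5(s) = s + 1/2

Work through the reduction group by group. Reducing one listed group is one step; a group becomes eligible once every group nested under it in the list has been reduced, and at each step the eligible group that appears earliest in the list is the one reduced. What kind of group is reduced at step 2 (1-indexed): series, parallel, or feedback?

(1) cascade K1, K2
(2) close the feedback loop around K4, K5
(3) combine (K1*K2), K3, [K4/(1-K4*K5)] in parallel
Step 2 collapses a feedback group.

Answer: feedback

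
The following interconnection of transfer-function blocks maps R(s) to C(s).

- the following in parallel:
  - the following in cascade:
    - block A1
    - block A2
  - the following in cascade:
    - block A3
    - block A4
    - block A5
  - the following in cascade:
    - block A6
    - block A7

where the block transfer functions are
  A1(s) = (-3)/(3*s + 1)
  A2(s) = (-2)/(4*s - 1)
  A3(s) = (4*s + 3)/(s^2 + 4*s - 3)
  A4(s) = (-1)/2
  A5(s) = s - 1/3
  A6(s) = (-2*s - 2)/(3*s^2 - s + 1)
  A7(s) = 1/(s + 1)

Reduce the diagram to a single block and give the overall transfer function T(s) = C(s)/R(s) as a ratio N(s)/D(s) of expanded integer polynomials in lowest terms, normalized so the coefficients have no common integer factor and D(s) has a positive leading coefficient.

Step 1. series reduction of A1, A2: 6/(12*s^2 + s - 1)
Step 2. series reduction of A3, A4, A5: (-12*s^2 - 5*s + 3)/(6*s^2 + 24*s - 18)
Step 3. multiply A6, A7 (series): (-2)/(3*s^2 - s + 1)
Step 4. reduce the parallel group (A1*A2), (A3*A4*A5), (A6*A7): this yields T(s), and no further normalization is needed

Final answer: (-432*s^6 - 72*s^5 + 21*s^4 - 283*s^3 - 10*s^2 + 347*s - 147)/(216*s^6 + 810*s^5 - 816*s^4 + 366*s^3 - 102*s^2 - 60*s + 18)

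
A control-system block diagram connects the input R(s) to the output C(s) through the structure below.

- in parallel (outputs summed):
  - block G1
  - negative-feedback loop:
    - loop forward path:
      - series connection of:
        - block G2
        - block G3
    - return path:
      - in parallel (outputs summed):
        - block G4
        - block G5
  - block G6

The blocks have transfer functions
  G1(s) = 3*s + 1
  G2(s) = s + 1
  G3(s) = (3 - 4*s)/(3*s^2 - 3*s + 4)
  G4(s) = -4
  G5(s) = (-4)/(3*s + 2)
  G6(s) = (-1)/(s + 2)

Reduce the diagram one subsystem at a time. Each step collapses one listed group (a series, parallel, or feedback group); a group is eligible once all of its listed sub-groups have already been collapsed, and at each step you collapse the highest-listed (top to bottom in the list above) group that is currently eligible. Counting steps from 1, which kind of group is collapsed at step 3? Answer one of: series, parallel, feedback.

Reducing step by step:

Step 1. combine G2, G3 in series
Step 2. parallel reduction of G4, G5
Step 3. apply the feedback formula to (G2*G3), (G4+G5)
Step 4. sum the parallel branches G1, [(G2*G3)/(1+(G2*G3)*(G4+G5))], G6
Step 3 collapses a feedback group.

Answer: feedback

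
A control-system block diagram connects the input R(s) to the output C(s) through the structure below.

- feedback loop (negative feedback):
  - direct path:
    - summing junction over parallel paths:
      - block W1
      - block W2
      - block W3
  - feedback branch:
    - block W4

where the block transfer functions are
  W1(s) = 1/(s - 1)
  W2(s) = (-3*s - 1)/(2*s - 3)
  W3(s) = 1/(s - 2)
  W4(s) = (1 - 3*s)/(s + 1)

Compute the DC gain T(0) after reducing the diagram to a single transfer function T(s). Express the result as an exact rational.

First reduce the diagram to T(s).

Step 1 - combine W1, W2, W3 in parallel, giving (-3*s^3 + 12*s^2 - 15*s + 7)/(2*s^3 - 9*s^2 + 13*s - 6)
Step 2 - reduce the feedback loop with forward (W1+W2+W3) and return W4, giving (-3*s^4 + 9*s^3 - 3*s^2 - 8*s + 7)/(11*s^4 - 46*s^3 + 61*s^2 - 29*s + 1)
That last expression is T(s); at s = 0 only the constant terms survive, so T(0) = 7/1 = 7.

Answer: 7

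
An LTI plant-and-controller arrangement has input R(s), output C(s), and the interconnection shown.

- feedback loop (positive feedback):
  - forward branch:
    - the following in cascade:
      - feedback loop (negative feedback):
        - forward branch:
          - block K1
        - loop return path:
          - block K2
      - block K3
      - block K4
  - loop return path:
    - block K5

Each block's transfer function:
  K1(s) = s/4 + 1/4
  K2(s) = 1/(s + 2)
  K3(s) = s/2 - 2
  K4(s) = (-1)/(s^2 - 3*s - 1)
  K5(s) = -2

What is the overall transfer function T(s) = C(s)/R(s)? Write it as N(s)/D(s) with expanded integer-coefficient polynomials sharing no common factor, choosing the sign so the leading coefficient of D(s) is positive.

First reduce the diagram to T(s).

1. feedback reduction of K1, K2: (s^2 + 3*s + 2)/(5*s + 9)
2. combine [K1/(1+K1*K2)], K3, K4 in series: (-s^3 + s^2 + 10*s + 8)/(10*s^3 - 12*s^2 - 64*s - 18)
3. apply the feedback formula to ([K1/(1+K1*K2)]*K3*K4), K5; the result is T(s) itself (integer coefficients, no common factor, positive leading denominator coefficient)

Answer: (-s^3 + s^2 + 10*s + 8)/(8*s^3 - 10*s^2 - 44*s - 2)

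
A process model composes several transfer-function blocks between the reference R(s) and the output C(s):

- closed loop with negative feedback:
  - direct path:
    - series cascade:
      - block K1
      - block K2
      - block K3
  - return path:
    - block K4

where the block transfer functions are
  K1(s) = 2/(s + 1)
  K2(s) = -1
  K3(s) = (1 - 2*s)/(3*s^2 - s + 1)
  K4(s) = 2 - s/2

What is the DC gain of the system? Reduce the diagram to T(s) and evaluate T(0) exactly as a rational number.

Reducing step by step:

[1] combine K1, K2, K3 in series, giving (4*s - 2)/(3*s^3 + 2*s^2 + 1)
[2] feedback reduction of (K1*K2*K3), K4, giving (4*s - 2)/(3*s^3 + 9*s - 3)
Step 2 gives the overall T(s). Then T(0) = -2/(-3) = 2/3.

Answer: 2/3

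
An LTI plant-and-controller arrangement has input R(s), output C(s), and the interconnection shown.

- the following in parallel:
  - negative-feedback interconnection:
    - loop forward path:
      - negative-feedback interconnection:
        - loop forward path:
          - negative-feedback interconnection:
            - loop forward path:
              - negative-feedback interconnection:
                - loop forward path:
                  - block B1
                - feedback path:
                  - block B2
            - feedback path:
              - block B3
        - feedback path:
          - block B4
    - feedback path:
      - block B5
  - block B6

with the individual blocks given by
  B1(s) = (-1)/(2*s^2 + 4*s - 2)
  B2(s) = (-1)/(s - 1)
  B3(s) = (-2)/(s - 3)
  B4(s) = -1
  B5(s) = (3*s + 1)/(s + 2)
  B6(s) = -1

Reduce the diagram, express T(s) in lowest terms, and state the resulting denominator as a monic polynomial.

(1) close the feedback loop around B1, B2 = (1 - s)/(2*s^3 + 2*s^2 - 6*s + 3)
(2) close the feedback loop around [B1/(1+B1*B2)], B3 = (-s^2 + 4*s - 3)/(2*s^4 - 4*s^3 - 12*s^2 + 23*s - 11)
(3) apply the feedback formula to [[B1/(1+B1*B2)]/(1+[B1/(1+B1*B2)]*B3)], B4 = (-s^2 + 4*s - 3)/(2*s^4 - 4*s^3 - 11*s^2 + 19*s - 8)
(4) feedback reduction of [[[B1/(1+B1*B2)]/(1+[B1/(1+B1*B2)]*B3)]/(1+[[B1/(1+B1*B2)]/(1+[B1/(1+B1*B2)]*B3)]*B4)], B5 = (-s^3 + 2*s^2 + 5*s - 6)/(2*s^5 - 22*s^3 + 8*s^2 + 25*s - 19)
(5) parallel reduction of [[[[B1/(1+B1*B2)]/(1+[B1/(1+B1*B2)]*B3)]/(1+[[B1/(1+B1*B2)]/(1+[B1/(1+B1*B2)]*B3)]*B4)]/(1+[[[B1/(1+B1*B2)]/(1+[B1/(1+B1*B2)]*B3)]/(1+[[B1/(1+B1*B2)]/(1+[B1/(1+B1*B2)]*B3)]*B4)]*B5)], B6 = (-2*s^5 + 21*s^3 - 6*s^2 - 20*s + 13)/(2*s^5 - 22*s^3 + 8*s^2 + 25*s - 19)
The result of step 5 is T(s) in lowest terms. Its denominator has leading coefficient 2; dividing the denominator through by 2 makes it monic.

Hence the answer: s^5 - 11*s^3 + 4*s^2 + 25*s/2 - 19/2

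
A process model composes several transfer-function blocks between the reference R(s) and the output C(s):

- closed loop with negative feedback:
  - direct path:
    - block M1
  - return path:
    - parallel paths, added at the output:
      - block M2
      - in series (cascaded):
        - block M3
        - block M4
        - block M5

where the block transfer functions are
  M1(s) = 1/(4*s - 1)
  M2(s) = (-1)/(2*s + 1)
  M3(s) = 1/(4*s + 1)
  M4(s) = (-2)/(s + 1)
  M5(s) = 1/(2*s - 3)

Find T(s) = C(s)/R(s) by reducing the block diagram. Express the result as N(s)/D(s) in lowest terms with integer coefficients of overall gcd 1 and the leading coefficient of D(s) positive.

[1] series reduction of M3, M4, M5; result (-2)/(8*s^3 - 2*s^2 - 13*s - 3)
[2] parallel reduction of M2, (M3*M4*M5); result (-8*s^3 + 2*s^2 + 9*s + 1)/(16*s^4 + 4*s^3 - 28*s^2 - 19*s - 3)
[3] apply the feedback formula to M1, (M2+(M3*M4*M5)): this yields T(s), and no further normalization is needed

Hence the answer: (16*s^4 + 4*s^3 - 28*s^2 - 19*s - 3)/(64*s^5 - 124*s^3 - 46*s^2 + 16*s + 4)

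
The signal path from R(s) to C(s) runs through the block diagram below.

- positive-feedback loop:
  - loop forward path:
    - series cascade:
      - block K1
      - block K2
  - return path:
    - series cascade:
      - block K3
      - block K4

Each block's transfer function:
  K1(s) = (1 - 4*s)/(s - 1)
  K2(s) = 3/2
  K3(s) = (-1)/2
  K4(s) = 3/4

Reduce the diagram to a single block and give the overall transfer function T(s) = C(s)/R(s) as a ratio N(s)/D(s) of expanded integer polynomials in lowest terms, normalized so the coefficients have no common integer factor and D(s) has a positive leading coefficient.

Answer: (96*s - 24)/(20*s + 7)

Working:
1. series reduction of K1, K2 gives (3 - 12*s)/(2*s - 2)
2. multiply K3, K4 (series) gives (-3)/8
3. feedback reduction of (K1*K2), (K3*K4), which is the overall transfer function T(s) = C(s)/R(s) in lowest terms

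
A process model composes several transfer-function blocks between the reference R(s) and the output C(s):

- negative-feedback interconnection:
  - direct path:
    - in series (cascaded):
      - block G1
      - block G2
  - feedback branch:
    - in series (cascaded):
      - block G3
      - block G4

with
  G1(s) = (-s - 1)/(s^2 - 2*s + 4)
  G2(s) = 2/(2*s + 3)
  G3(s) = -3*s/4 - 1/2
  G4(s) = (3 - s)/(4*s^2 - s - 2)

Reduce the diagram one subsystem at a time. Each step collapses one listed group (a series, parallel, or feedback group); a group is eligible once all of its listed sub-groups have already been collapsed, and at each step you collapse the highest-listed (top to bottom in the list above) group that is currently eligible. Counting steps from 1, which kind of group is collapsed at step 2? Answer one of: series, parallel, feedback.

(1) series reduction of G1, G2
(2) cascade G3, G4
(3) feedback reduction of (G1*G2), (G3*G4)
The group at step 2 is a series group.

Final answer: series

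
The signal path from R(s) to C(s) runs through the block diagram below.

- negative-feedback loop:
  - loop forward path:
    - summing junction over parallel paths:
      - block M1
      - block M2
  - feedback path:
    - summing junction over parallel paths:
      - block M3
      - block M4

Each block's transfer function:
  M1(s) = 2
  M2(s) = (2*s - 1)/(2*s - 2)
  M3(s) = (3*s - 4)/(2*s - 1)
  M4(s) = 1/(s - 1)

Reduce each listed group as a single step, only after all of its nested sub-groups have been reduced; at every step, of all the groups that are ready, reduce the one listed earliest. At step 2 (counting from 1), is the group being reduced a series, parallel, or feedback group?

Answer: parallel

Working:
1. add M1, M2 (parallel)
2. reduce the parallel group M3, M4
3. close the feedback loop around (M1+M2), (M3+M4)
So the answer for step 2 is parallel.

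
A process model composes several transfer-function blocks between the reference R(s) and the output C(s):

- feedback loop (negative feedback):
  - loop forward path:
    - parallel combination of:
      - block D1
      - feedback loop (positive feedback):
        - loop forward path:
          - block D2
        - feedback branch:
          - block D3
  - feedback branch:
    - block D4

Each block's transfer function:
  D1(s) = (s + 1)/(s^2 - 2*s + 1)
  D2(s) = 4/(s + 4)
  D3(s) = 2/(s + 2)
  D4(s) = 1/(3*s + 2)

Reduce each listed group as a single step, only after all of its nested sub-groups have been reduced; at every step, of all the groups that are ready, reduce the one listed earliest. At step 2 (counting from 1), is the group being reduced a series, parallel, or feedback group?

Step 1 - apply the feedback formula to D2, D3
Step 2 - add D1, [D2/(1-D2*D3)] (parallel)
Step 3 - close the feedback loop around (D1+[D2/(1-D2*D3)]), D4
Step 2: parallel.

Therefore the answer is parallel.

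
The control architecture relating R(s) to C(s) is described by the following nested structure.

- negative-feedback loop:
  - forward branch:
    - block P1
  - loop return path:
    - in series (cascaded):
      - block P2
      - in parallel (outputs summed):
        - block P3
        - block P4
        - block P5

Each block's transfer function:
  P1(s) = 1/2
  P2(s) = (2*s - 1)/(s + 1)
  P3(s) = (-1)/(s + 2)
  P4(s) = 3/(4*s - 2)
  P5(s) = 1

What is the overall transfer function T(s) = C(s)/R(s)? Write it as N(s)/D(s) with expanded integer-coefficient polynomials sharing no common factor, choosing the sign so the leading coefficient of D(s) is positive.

Step 1: add P3, P4, P5 (parallel): (4*s^2 + 5*s + 4)/(4*s^2 + 6*s - 4)
Step 2: cascade P2, (P3+P4+P5): (4*s^2 + 5*s + 4)/(2*s^2 + 6*s + 4)
Step 3: reduce the feedback loop with forward P1 and return (P2*(P3+P4+P5)), which is the overall transfer function T(s) = C(s)/R(s) in lowest terms

Therefore the answer is (2*s^2 + 6*s + 4)/(8*s^2 + 17*s + 12).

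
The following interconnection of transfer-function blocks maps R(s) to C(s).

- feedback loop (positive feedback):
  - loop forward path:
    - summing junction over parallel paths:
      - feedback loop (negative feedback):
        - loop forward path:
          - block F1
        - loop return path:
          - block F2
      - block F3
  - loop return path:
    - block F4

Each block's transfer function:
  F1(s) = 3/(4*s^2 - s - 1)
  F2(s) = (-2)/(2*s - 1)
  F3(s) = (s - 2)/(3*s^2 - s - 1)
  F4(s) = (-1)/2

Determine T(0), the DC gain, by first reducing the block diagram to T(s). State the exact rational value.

Reducing step by step:

1. close the feedback loop around F1, F2 -> (6*s - 3)/(8*s^3 - 6*s^2 - s - 5)
2. parallel reduction of [F1/(1+F1*F2)], F3 -> (8*s^4 - 4*s^3 - 4*s^2 - 6*s + 13)/(24*s^5 - 26*s^4 - 5*s^3 - 8*s^2 + 6*s + 5)
3. apply the feedback formula to ([F1/(1+F1*F2)]+F3), F4 -> (16*s^4 - 8*s^3 - 8*s^2 - 12*s + 26)/(48*s^5 - 44*s^4 - 14*s^3 - 20*s^2 + 6*s + 23)
DC gain: substitute s = 0 into T(s) from step 3: T(0) = 26/23.

Answer: 26/23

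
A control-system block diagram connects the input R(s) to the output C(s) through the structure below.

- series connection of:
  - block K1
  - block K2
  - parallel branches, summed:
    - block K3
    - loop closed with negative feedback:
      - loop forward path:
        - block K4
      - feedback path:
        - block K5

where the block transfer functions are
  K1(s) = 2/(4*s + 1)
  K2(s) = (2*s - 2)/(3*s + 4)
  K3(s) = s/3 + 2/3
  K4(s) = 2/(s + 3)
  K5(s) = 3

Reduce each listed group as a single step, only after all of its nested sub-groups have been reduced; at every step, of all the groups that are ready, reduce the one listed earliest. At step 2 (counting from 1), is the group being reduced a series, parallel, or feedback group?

Answer: parallel

Working:
Step 1. reduce the feedback loop with forward K4 and return K5
Step 2. combine K3, [K4/(1+K4*K5)] in parallel
Step 3. cascade K1, K2, (K3+[K4/(1+K4*K5)])
So the answer for step 2 is parallel.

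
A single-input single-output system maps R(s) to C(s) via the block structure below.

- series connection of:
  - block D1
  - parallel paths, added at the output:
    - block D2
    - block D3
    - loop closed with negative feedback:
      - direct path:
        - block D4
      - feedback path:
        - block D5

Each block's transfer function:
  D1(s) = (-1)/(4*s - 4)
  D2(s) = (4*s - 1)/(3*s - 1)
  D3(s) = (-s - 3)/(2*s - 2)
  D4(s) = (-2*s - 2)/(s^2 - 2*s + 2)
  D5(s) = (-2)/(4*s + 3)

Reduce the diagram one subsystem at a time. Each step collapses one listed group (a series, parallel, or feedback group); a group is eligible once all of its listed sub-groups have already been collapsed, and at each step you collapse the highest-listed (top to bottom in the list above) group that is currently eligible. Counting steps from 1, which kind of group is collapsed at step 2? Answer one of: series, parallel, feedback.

The answer is parallel.

Reasoning:
[1] apply the feedback formula to D4, D5
[2] combine D2, D3, [D4/(1+D4*D5)] in parallel
[3] combine D1, (D2+D3+[D4/(1+D4*D5)]) in series
Step 2: parallel.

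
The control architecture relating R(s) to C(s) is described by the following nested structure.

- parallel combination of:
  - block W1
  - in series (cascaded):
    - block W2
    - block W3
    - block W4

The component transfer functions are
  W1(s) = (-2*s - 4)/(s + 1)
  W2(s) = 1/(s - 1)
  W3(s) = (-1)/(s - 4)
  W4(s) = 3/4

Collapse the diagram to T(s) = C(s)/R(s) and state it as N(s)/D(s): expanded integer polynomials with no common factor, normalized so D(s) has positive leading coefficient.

Reducing step by step:

Step 1. series reduction of W2, W3, W4; result (-3)/(4*s^2 - 20*s + 16)
Step 2. parallel reduction of W1, (W2*W3*W4), which is the overall transfer function T(s) = C(s)/R(s) in lowest terms

Answer: (-8*s^3 + 24*s^2 + 45*s - 67)/(4*s^3 - 16*s^2 - 4*s + 16)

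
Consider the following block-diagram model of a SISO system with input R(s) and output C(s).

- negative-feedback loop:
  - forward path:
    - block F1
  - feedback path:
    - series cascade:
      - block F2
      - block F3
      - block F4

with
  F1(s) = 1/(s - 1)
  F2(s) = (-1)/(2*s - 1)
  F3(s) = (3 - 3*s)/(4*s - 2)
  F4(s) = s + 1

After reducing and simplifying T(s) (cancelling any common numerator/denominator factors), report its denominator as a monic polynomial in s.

Answer: s^3 - 13*s^2/8 + 5*s/4 - 5/8

Working:
[1] reduce the series chain F2, F3, F4; result (3*s^2 - 3)/(8*s^2 - 8*s + 2)
[2] apply the feedback formula to F1, (F2*F3*F4); result (8*s^2 - 8*s + 2)/(8*s^3 - 13*s^2 + 10*s - 5)
The result of step 2 is T(s) in lowest terms. Its denominator has leading coefficient 8; dividing the denominator through by 8 makes it monic.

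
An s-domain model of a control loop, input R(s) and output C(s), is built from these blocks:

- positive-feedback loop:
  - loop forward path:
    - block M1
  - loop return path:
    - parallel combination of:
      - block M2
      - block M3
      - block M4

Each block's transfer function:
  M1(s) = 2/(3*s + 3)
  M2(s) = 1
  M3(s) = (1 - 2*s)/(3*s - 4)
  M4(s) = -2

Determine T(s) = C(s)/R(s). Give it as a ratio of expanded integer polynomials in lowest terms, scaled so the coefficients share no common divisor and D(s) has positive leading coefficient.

The answer is (6*s - 8)/(9*s^2 + 7*s - 22).

Reasoning:
(1) add M2, M3, M4 (parallel) = (5 - 5*s)/(3*s - 4)
(2) reduce the feedback loop with forward M1 and return (M2+M3+M4); the result is T(s) itself (integer coefficients, no common factor, positive leading denominator coefficient)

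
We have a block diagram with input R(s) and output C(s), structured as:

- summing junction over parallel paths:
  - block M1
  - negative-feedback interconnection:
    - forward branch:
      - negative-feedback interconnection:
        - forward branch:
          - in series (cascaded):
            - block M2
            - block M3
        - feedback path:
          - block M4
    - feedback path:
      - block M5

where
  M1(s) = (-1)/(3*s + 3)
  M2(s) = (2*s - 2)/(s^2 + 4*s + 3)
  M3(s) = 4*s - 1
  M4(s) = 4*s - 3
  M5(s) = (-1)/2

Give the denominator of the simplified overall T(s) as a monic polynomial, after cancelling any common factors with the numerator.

Answer: s^4 - 35*s^3/32 - 5*s^2/8 + 43*s/32 - 1/8

Working:
Step 1: cascade M2, M3; result (8*s^2 - 10*s + 2)/(s^2 + 4*s + 3)
Step 2: reduce the feedback loop with forward (M2*M3) and return M4; result (8*s^2 - 10*s + 2)/(32*s^3 - 63*s^2 + 42*s - 3)
Step 3: feedback reduction of [(M2*M3)/(1+(M2*M3)*M4)], M5; result (8*s^2 - 10*s + 2)/(32*s^3 - 67*s^2 + 47*s - 4)
Step 4: combine M1, [[(M2*M3)/(1+(M2*M3)*M4)]/(1+[(M2*M3)/(1+(M2*M3)*M4)]*M5)] in parallel; result (-8*s^3 + 61*s^2 - 71*s + 10)/(96*s^4 - 105*s^3 - 60*s^2 + 129*s - 12)
No further cancellation is possible in the step-4 result, so that is T(s). Its denominator becomes monic after dividing by the leading coefficient 96.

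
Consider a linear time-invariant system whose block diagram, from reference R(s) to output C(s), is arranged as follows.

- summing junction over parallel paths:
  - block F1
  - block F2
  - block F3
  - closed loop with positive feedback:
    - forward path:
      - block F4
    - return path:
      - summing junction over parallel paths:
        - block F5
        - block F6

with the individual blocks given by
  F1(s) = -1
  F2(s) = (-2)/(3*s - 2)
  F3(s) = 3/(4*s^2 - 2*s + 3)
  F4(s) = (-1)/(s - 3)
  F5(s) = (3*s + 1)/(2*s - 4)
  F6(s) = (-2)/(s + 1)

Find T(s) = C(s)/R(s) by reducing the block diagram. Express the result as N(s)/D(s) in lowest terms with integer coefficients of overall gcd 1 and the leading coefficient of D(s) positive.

(1) sum the parallel branches F5, F6, giving (3*s^2 + 9)/(2*s^2 - 2*s - 4)
(2) close the feedback loop around F4, (F5+F6), giving (-2*s^2 + 2*s + 4)/(2*s^3 - 5*s^2 + 2*s + 21)
(3) reduce the parallel group F1, F2, F3, [F4/(1-F4*(F5+F6))]; the result is T(s) itself (integer coefficients, no common factor, positive leading denominator coefficient)

Final answer: (-24*s^6 + 48*s^5 - 2*s^4 - 258*s^3 + 138*s^2 + 28*s - 150)/(24*s^6 - 88*s^5 + 120*s^4 + 147*s^3 - 238*s^2 + 261*s - 126)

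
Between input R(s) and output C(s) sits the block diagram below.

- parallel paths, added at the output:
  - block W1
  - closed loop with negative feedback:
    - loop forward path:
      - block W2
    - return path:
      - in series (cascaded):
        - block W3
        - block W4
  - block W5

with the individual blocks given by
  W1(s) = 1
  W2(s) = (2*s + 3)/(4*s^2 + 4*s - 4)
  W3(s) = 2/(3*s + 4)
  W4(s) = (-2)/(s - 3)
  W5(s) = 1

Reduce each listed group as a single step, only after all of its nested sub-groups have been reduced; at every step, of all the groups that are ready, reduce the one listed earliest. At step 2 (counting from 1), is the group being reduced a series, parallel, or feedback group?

Step 1 - reduce the series chain W3, W4
Step 2 - close the feedback loop around W2, (W3*W4)
Step 3 - sum the parallel branches W1, [W2/(1+W2*(W3*W4))], W5
Step 2 collapses a feedback group.

Final answer: feedback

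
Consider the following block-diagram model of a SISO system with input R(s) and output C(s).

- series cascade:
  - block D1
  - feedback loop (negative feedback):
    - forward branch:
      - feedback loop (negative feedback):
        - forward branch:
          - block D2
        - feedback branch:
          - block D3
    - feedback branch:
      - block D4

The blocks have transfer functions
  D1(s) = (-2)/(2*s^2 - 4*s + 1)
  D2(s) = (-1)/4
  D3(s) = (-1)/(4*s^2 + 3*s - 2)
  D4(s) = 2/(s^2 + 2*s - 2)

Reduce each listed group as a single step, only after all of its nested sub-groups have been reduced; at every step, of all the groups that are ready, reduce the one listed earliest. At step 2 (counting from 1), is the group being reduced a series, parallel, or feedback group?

Step 1 - collapse the loop (D2 forward, D3 return)
Step 2 - feedback reduction of [D2/(1+D2*D3)], D4
Step 3 - multiply D1, [[D2/(1+D2*D3)]/(1+[D2/(1+D2*D3)]*D4)] (series)
At step 2 the group reduced is feedback.

Therefore the answer is feedback.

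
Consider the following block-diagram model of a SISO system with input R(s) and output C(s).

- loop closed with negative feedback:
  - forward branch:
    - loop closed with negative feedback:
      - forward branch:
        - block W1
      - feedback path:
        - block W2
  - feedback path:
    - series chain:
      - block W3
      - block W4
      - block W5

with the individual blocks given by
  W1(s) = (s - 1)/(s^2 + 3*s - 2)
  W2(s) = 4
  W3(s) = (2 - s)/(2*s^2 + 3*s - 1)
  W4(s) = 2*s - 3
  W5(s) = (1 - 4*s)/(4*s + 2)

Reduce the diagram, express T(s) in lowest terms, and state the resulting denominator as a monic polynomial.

The answer is s^5 + 10*s^4 + 7*s^3/2 - 23*s^2/8 - 63*s/8 + 9/4.

Reasoning:
1. feedback reduction of W1, W2 -> (s - 1)/(s^2 + 7*s - 6)
2. series reduction of W3, W4, W5 -> (8*s^3 - 30*s^2 + 31*s - 6)/(8*s^3 + 16*s^2 + 2*s - 2)
3. feedback reduction of [W1/(1+W1*W2)], (W3*W4*W5) -> (8*s^4 + 8*s^3 - 14*s^2 - 4*s + 2)/(8*s^5 + 80*s^4 + 28*s^3 - 23*s^2 - 63*s + 18)
The result of step 3 is T(s) in lowest terms. Its denominator has leading coefficient 8; dividing the denominator through by 8 makes it monic.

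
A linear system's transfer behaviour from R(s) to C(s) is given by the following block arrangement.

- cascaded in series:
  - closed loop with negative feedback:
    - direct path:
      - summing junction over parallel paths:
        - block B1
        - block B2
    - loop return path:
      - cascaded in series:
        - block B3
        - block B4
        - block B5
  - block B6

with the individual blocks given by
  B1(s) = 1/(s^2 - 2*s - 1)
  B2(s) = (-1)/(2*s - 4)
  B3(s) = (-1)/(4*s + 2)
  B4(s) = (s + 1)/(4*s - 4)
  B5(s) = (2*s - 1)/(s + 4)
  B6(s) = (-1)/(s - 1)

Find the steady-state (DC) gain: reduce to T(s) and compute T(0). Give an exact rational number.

First reduce the diagram to T(s).

1. parallel reduction of B1, B2: (-s^2 + 4*s - 3)/(2*s^3 - 8*s^2 + 6*s + 4)
2. combine B3, B4, B5 in series: (-2*s^2 - s + 1)/(16*s^3 + 56*s^2 - 40*s - 32)
3. collapse the loop ((B1+B2) forward, (B3*B4*B5) return): (-16*s^4 - 8*s^3 + 208*s^2 - 88*s - 96)/(32*s^5 + 16*s^4 - 414*s^3 + 235*s^2 + 476*s + 131)
4. multiply [(B1+B2)/(1+(B1+B2)*(B3*B4*B5))], B6 (series): (16*s^3 + 24*s^2 - 184*s - 96)/(32*s^5 + 16*s^4 - 414*s^3 + 235*s^2 + 476*s + 131)
DC gain: substitute s = 0 into T(s) from step 4: T(0) = -96/131.

Answer: -96/131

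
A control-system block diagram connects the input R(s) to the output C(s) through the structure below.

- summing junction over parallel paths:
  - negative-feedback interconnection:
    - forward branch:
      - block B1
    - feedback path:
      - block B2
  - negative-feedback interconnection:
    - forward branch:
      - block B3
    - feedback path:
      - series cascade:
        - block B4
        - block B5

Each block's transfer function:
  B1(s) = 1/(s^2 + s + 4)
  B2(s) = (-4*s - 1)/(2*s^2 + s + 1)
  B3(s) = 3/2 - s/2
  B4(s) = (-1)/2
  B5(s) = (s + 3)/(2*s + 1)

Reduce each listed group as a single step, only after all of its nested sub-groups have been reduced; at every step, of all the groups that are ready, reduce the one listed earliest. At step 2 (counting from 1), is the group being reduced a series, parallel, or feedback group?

(1) apply the feedback formula to B1, B2
(2) multiply B4, B5 (series)
(3) reduce the feedback loop with forward B3 and return (B4*B5)
(4) parallel reduction of [B1/(1+B1*B2)], [B3/(1+B3*(B4*B5))]
So the answer for step 2 is series.

Therefore the answer is series.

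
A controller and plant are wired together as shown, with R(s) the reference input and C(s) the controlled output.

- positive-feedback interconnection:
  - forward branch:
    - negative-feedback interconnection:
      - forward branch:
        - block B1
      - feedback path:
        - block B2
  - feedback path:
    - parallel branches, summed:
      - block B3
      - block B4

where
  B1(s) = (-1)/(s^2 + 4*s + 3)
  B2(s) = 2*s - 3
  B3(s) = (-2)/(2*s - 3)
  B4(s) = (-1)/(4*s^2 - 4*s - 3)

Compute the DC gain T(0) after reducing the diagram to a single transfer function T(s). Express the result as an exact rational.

The answer is -1/7.

Reasoning:
Step 1 - close the feedback loop around B1, B2, giving (-1)/(s^2 + 2*s + 6)
Step 2 - combine B3, B4 in parallel, giving (-4*s - 3)/(4*s^2 - 4*s - 3)
Step 3 - collapse the loop ([B1/(1+B1*B2)] forward, (B3+B4) return), giving (-4*s^2 + 4*s + 3)/(4*s^4 + 4*s^3 + 13*s^2 - 34*s - 21)
Step 3 gives the overall T(s). Then T(0) = 3/(-21) = -1/7.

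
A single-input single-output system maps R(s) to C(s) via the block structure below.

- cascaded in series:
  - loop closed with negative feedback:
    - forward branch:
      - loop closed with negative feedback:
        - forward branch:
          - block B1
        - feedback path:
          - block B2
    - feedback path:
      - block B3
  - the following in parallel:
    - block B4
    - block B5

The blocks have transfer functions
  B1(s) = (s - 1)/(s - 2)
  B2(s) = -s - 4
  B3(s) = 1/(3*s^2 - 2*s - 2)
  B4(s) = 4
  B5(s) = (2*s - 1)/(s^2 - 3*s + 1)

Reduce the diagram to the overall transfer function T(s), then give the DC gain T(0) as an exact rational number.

[1] collapse the loop (B1 forward, B2 return) = (1 - s)/(s^2 + 2*s - 2)
[2] reduce the feedback loop with forward [B1/(1+B1*B2)] and return B3 = (-3*s^3 + 5*s^2 - 2)/(3*s^4 + 4*s^3 - 12*s^2 - s + 5)
[3] parallel reduction of B4, B5 = (4*s^2 - 10*s + 3)/(s^2 - 3*s + 1)
[4] series reduction of [[B1/(1+B1*B2)]/(1+[B1/(1+B1*B2)]*B3)], (B4+B5) = (-12*s^5 + 50*s^4 - 59*s^3 + 7*s^2 + 20*s - 6)/(3*s^6 - 5*s^5 - 21*s^4 + 39*s^3 - 4*s^2 - 16*s + 5)
DC gain: substitute s = 0 into T(s) from step 4: T(0) = -6/5.

Therefore the answer is -6/5.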